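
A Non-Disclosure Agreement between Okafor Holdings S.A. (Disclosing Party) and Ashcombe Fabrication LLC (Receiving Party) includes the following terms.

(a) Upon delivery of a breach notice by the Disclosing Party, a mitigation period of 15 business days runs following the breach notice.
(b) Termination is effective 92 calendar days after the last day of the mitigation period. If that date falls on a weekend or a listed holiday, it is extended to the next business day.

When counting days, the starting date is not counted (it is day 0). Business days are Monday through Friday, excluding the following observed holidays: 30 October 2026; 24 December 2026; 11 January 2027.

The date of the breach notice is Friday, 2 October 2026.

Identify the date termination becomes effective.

25 January 2027

The last day of the mitigation period: counting 15 business days from Friday, 2 October 2026 (Oct 5, Oct 6, Oct 7, Oct 8, …, Oct 21, Oct 22, Oct 23, skipping weekends) reaches Friday, 23 October 2026.
The date termination becomes effective: 23 October 2026 + 92 days = 23 January 2027. That falls on a Saturday, so it rolls to the next business day, Monday, 25 January 2027.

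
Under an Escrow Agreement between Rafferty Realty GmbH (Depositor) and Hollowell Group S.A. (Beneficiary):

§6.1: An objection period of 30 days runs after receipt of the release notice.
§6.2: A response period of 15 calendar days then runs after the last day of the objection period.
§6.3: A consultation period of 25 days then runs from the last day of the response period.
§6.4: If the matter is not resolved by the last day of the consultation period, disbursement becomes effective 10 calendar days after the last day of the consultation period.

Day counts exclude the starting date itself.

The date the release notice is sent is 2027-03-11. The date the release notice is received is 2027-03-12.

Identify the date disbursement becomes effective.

The last day of the objection period: 30 calendar days after 2027-03-12 is 2027-04-11.
The last day of the response period: 2027-04-11 + 15 days = 2027-04-26.
Adding 25 calendar days to 2027-04-26 gives 2027-05-21, which is the last day of the consultation period.
Adding 10 calendar days to 2027-05-21 gives 2027-05-31, which is the date disbursement becomes effective.

2027-05-31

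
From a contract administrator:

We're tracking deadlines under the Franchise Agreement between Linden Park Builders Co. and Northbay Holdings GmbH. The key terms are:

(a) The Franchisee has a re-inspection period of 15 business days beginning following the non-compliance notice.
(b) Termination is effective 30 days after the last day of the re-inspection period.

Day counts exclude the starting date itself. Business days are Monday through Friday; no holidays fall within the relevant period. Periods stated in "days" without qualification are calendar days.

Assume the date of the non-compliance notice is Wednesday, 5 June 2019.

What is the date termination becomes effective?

From Wednesday, 5 June 2019, 15 business days (Jun 6, Jun 7, Jun 10, Jun 11, …, Jun 24, Jun 25, Jun 26, skipping weekends) brings us to Wednesday, 26 June 2019, which is the last day of the re-inspection period.
Adding 30 calendar days to 26 June 2019 gives 26 July 2019, which is the date termination becomes effective.

26 July 2019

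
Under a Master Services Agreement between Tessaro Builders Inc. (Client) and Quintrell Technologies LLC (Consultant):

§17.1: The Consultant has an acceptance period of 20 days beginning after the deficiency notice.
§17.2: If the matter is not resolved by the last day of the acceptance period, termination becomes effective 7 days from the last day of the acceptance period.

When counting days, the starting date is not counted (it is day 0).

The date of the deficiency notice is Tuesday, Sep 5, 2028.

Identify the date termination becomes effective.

Oct 2, 2028

The last day of the acceptance period: 20 calendar days after Sep 5, 2028 is Sep 25, 2028.
Adding 7 calendar days to Sep 25, 2028 gives Oct 2, 2028, which is the date termination becomes effective.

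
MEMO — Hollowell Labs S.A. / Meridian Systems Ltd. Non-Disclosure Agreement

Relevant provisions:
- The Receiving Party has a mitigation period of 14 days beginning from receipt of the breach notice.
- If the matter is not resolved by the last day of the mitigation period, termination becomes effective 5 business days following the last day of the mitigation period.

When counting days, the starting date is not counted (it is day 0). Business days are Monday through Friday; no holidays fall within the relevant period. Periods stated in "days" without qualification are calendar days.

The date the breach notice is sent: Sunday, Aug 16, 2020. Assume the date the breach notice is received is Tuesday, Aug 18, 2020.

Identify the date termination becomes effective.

Sep 8, 2020

The last day of the mitigation period: Aug 18, 2020 + 14 days = Sep 1, 2020.
The date termination becomes effective: 5 business days after Tuesday, Sep 1, 2020, skipping weekends — Sep 2, Sep 3, Sep 4, Sep 7, Sep 8 — lands on Tuesday, Sep 8, 2020.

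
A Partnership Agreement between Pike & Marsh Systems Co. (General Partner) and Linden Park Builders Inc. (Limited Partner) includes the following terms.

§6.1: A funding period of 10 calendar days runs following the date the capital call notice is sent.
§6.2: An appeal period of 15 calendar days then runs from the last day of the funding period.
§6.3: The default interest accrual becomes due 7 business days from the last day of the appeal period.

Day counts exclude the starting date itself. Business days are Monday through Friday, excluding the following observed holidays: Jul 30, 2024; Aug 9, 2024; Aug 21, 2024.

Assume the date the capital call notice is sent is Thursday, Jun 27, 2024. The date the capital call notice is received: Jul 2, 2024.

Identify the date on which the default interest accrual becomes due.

Aug 1, 2024

The last day of the funding period: Jun 27, 2024 + 10 days = Jul 7, 2024.
The last day of the appeal period: 15 calendar days after Jul 7, 2024 is Jul 22, 2024.
From Monday, Jul 22, 2024, 7 business days (Jul 23, Jul 24, Jul 25, Jul 26, Jul 29, Jul 31, Aug 1, skipping weekends and the listed holiday on Jul 30) brings us to Thursday, Aug 1, 2024, which is the date on which the default interest accrual becomes due.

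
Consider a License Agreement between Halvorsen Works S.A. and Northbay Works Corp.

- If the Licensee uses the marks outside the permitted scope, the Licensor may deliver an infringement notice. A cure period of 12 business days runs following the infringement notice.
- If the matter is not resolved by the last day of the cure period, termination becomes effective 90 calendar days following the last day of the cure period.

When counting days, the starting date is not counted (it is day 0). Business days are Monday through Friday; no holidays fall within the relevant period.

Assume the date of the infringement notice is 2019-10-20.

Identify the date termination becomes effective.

2020-02-03

The last day of the cure period: counting 12 business days from Sunday, 2019-10-20 (Oct 21, Oct 22, Oct 23, Oct 24, …, Nov 1, Nov 4, Nov 5, skipping weekends) reaches Tuesday, 2019-11-05.
The date termination becomes effective: 90 calendar days after 2019-11-05 is 2020-02-03.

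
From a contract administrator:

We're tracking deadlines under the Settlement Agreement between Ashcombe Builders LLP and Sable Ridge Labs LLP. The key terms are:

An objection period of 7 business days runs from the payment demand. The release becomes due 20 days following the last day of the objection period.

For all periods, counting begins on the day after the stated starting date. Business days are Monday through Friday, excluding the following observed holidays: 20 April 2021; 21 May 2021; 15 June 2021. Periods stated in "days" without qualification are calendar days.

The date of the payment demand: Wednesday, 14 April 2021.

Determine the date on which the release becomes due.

The last day of the objection period: counting 7 business days from Wednesday, 14 April 2021 (Apr 15, Apr 16, Apr 19, Apr 21, Apr 22, Apr 23, Apr 26, skipping weekends and the listed holiday on Apr 20) reaches Monday, 26 April 2021.
Adding 20 calendar days to 26 April 2021 gives 16 May 2021, which is the date on which the release becomes due.

16 May 2021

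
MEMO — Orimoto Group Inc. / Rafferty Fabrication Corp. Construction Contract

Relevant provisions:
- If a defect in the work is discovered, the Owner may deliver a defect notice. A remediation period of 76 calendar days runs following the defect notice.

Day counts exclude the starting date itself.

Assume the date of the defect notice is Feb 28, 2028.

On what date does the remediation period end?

The last day of the remediation period: Feb 28, 2028 + 76 days = May 14, 2028.

May 14, 2028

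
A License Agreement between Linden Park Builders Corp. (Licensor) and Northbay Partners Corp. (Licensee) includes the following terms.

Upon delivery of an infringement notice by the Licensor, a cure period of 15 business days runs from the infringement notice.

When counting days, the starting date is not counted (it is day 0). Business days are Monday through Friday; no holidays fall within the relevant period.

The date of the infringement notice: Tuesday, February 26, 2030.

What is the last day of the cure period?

The last day of the cure period: counting 15 business days from Tuesday, February 26, 2030 (Feb 27, Feb 28, Mar 1, Mar 4, …, Mar 15, Mar 18, Mar 19, skipping weekends) reaches Tuesday, March 19, 2030.

March 19, 2030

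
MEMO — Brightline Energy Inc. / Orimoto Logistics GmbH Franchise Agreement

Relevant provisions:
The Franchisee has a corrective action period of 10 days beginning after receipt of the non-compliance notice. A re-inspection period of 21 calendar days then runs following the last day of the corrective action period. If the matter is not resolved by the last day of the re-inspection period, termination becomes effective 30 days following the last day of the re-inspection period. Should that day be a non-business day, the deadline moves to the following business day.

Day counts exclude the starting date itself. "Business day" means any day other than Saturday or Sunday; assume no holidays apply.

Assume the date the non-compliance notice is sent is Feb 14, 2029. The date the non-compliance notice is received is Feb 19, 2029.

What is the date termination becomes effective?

Adding 10 calendar days to Feb 19, 2029 gives Mar 1, 2029, which is the last day of the corrective action period.
The last day of the re-inspection period: Mar 1, 2029 + 21 days = Mar 22, 2029.
Adding 30 calendar days to Mar 22, 2029 gives Apr 21, 2029, which is the date termination becomes effective. That falls on a Saturday, so it rolls to the next business day, Monday, Apr 23, 2029.

Apr 23, 2029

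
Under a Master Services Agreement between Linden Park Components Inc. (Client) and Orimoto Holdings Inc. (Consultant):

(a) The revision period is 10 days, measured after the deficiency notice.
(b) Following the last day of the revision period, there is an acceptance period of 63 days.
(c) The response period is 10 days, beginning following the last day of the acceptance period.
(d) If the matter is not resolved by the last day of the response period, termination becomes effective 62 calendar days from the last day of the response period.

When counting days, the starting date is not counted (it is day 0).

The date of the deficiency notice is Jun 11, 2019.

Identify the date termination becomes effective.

Nov 3, 2019

The last day of the revision period: Jun 11, 2019 + 10 days = Jun 21, 2019.
The last day of the acceptance period: 63 calendar days after Jun 21, 2019 is Aug 23, 2019.
Adding 10 calendar days to Aug 23, 2019 gives Sep 2, 2019, which is the last day of the response period.
The date termination becomes effective: Sep 2, 2019 + 62 days = Nov 3, 2019.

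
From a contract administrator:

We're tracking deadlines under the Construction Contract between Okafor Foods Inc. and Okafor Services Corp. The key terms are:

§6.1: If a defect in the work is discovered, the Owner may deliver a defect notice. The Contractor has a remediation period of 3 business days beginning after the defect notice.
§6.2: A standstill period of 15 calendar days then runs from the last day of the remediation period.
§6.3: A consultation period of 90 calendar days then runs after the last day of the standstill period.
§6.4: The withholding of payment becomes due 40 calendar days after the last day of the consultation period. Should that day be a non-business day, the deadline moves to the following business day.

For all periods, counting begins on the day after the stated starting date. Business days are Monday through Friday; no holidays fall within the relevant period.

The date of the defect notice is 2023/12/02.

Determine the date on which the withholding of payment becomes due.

The last day of the remediation period: counting 3 business days from Saturday, 2023/12/02 (Dec 4, Dec 5, Dec 6, skipping weekends) reaches Wednesday, 2023/12/06.
The last day of the standstill period: 2023/12/06 + 15 days = 2023/12/21.
Adding 90 calendar days to 2023/12/21 gives 2024/03/20, which is the last day of the consultation period.
Adding 40 calendar days to 2024/03/20 gives 2024/04/29, which is the date on which the withholding of payment becomes due. 2024/04/29 is a Monday, so no roll-forward applies.

2024/04/29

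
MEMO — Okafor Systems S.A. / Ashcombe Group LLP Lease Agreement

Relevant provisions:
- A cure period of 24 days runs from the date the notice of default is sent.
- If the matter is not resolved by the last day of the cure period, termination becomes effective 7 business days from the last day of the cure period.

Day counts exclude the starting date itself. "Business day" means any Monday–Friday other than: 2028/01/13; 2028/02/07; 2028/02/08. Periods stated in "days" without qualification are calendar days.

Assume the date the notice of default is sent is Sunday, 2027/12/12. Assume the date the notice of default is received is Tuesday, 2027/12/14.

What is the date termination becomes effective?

Adding 24 calendar days to 2027/12/12 gives 2028/01/05, which is the last day of the cure period.
From Wednesday, 2028/01/05, 7 business days (Jan 6, Jan 7, Jan 10, Jan 11, Jan 12, Jan 14, Jan 17, skipping weekends and the listed holiday on Jan 13) brings us to Monday, 2028/01/17, which is the date termination becomes effective.

2028/01/17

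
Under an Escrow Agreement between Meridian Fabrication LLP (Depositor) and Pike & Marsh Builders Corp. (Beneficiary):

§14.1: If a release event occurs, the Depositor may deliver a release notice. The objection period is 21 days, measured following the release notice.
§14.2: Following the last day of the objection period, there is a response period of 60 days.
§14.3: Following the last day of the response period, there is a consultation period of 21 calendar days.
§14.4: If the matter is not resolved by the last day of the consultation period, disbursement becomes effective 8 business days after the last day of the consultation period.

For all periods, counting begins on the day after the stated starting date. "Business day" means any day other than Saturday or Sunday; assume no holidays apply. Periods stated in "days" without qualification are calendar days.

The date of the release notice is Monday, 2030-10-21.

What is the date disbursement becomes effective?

The last day of the objection period: 21 calendar days after 2030-10-21 is 2030-11-11.
The last day of the response period: 2030-11-11 + 60 days = 2031-01-10.
The last day of the consultation period: 2031-01-10 + 21 days = 2031-01-31.
From Friday, 2031-01-31, 8 business days (Feb 3, Feb 4, Feb 5, Feb 6, Feb 7, Feb 10, Feb 11, Feb 12, skipping weekends) brings us to Wednesday, 2031-02-12, which is the date disbursement becomes effective.

2031-02-12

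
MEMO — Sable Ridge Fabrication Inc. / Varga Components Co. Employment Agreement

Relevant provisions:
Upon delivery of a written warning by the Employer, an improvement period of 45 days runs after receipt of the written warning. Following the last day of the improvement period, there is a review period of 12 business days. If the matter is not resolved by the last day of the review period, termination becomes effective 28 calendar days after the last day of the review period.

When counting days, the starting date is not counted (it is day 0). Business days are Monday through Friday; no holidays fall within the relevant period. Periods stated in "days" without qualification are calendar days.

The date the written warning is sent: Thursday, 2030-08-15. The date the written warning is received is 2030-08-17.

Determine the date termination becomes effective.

2030-11-14

The last day of the improvement period: 2030-08-17 + 45 days = 2030-10-01.
From Tuesday, 2030-10-01, 12 business days (Oct 2, Oct 3, Oct 4, Oct 7, …, Oct 15, Oct 16, Oct 17, skipping weekends) brings us to Thursday, 2030-10-17, which is the last day of the review period.
The date termination becomes effective: 28 calendar days after 2030-10-17 is 2030-11-14.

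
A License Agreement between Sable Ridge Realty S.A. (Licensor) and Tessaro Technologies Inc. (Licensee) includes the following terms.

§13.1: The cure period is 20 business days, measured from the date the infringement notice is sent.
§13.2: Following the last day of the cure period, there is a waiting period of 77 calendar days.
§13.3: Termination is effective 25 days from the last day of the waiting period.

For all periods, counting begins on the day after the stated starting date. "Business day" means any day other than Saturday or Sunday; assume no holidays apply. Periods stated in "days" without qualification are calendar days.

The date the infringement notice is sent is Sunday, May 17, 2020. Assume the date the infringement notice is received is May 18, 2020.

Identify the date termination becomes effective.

From Sunday, May 17, 2020, 20 business days (May 18, May 19, May 20, May 21, …, Jun 10, Jun 11, Jun 12, skipping weekends) brings us to Friday, June 12, 2020, which is the last day of the cure period.
The last day of the waiting period: 77 calendar days after June 12, 2020 is August 28, 2020.
The date termination becomes effective: August 28, 2020 + 25 days = September 22, 2020.

September 22, 2020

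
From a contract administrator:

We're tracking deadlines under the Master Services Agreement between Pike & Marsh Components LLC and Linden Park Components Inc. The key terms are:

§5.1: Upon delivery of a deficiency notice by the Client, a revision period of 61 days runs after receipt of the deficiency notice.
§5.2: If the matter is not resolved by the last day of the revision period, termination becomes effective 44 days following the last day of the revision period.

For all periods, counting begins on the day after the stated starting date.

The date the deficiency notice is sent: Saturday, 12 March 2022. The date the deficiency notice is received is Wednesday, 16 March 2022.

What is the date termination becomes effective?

29 June 2022

Adding 61 calendar days to 16 March 2022 gives 16 May 2022, which is the last day of the revision period.
Adding 44 calendar days to 16 May 2022 gives 29 June 2022, which is the date termination becomes effective.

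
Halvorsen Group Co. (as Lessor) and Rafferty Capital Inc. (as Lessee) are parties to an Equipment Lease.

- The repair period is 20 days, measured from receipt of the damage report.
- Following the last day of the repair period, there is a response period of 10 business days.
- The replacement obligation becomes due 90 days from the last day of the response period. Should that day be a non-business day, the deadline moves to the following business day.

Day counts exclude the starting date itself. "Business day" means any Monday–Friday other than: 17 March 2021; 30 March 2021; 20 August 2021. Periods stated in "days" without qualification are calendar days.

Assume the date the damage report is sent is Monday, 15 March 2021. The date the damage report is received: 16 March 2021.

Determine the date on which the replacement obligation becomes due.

The last day of the repair period: 20 calendar days after 16 March 2021 is 5 April 2021.
The last day of the response period: counting 10 business days from Monday, 5 April 2021 (Apr 6, Apr 7, Apr 8, Apr 9, Apr 12, Apr 13, Apr 14, Apr 15, Apr 16, Apr 19, skipping weekends) reaches Monday, 19 April 2021.
The date on which the replacement obligation becomes due: 90 calendar days after 19 April 2021 is 18 July 2021. That falls on a Sunday, so it rolls to the next business day, Monday, 19 July 2021.

19 July 2021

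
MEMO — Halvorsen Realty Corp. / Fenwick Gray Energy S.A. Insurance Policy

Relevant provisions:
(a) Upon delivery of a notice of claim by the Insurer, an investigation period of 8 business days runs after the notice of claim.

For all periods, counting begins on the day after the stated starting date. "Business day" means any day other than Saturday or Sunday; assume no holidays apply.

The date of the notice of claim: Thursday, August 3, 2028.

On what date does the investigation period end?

August 15, 2028

The last day of the investigation period: 8 business days after Thursday, August 3, 2028, skipping weekends — Aug 4, Aug 7, Aug 8, Aug 9, Aug 10, Aug 11, Aug 14, Aug 15 — lands on Tuesday, August 15, 2028.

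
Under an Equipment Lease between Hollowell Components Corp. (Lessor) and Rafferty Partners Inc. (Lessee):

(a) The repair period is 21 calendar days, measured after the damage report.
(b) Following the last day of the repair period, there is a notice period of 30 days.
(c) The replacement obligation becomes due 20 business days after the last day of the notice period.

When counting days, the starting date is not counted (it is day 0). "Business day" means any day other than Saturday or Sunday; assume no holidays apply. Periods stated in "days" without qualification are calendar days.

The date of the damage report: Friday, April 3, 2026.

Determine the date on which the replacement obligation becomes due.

Adding 21 calendar days to April 3, 2026 gives April 24, 2026, which is the last day of the repair period.
The last day of the notice period: 30 calendar days after April 24, 2026 is May 24, 2026.
From Sunday, May 24, 2026, 20 business days (May 25, May 26, May 27, May 28, …, Jun 17, Jun 18, Jun 19, skipping weekends) brings us to Friday, June 19, 2026, which is the date on which the replacement obligation becomes due.

June 19, 2026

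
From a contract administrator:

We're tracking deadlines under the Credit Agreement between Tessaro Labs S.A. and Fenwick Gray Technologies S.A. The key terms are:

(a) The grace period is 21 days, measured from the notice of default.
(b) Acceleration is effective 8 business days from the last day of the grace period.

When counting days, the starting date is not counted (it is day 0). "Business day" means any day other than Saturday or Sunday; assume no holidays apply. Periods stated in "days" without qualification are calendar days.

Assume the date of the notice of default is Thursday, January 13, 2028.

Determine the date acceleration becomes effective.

The last day of the grace period: 21 calendar days after January 13, 2028 is February 3, 2028.
The date acceleration becomes effective: counting 8 business days from Thursday, February 3, 2028 (Feb 4, Feb 7, Feb 8, Feb 9, Feb 10, Feb 11, Feb 14, Feb 15, skipping weekends) reaches Tuesday, February 15, 2028.

February 15, 2028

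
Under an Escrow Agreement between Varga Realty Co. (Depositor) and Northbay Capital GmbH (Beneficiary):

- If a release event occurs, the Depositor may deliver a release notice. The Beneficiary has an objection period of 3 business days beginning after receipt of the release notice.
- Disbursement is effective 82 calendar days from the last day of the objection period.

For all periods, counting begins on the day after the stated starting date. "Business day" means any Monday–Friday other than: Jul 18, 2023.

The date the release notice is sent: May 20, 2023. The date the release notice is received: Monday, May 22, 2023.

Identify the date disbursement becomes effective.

From Monday, May 22, 2023, 3 business days (May 23, May 24, May 25, skipping weekends) brings us to Thursday, May 25, 2023, which is the last day of the objection period.
The date disbursement becomes effective: May 25, 2023 + 82 days = Aug 15, 2023.

Aug 15, 2023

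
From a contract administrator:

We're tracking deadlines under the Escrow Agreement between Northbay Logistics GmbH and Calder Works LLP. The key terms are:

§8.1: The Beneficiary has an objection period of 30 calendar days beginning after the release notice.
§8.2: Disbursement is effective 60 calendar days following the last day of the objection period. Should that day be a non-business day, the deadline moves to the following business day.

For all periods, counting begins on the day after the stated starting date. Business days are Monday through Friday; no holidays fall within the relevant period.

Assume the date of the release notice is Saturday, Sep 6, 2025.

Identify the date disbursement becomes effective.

Dec 5, 2025

The last day of the objection period: Sep 6, 2025 + 30 days = Oct 6, 2025.
The date disbursement becomes effective: 60 calendar days after Oct 6, 2025 is Dec 5, 2025. Dec 5, 2025 is a Friday, so no roll-forward applies.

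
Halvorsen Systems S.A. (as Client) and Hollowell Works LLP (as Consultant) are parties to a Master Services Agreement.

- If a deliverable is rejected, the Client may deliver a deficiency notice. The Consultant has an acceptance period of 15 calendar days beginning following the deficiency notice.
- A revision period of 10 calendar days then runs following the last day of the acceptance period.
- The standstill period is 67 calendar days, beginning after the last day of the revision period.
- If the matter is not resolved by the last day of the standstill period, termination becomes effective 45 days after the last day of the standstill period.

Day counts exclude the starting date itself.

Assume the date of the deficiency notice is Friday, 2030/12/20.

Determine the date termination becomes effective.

The last day of the acceptance period: 2030/12/20 + 15 days = 2031/01/04.
The last day of the revision period: 10 calendar days after 2031/01/04 is 2031/01/14.
The last day of the standstill period: 67 calendar days after 2031/01/14 is 2031/03/22.
The date termination becomes effective: 2031/03/22 + 45 days = 2031/05/06.

2031/05/06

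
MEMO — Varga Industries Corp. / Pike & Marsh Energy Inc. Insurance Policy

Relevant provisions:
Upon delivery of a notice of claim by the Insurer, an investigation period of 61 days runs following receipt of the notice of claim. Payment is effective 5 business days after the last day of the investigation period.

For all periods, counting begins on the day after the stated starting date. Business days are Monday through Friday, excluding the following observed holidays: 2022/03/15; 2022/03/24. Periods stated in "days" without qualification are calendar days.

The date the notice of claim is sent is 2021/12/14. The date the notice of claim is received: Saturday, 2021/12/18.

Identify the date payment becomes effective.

The last day of the investigation period: 2021/12/18 + 61 days = 2022/02/17.
The date payment becomes effective: counting 5 business days from Thursday, 2022/02/17 (Feb 18, Feb 21, Feb 22, Feb 23, Feb 24, skipping weekends) reaches Thursday, 2022/02/24.

2022/02/24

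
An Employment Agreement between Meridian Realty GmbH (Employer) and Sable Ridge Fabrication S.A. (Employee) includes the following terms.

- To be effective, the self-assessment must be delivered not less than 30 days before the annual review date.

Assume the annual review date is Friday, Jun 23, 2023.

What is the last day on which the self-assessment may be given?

May 24, 2023

Counting back 30 calendar days from Jun 23, 2023 gives May 24, 2023.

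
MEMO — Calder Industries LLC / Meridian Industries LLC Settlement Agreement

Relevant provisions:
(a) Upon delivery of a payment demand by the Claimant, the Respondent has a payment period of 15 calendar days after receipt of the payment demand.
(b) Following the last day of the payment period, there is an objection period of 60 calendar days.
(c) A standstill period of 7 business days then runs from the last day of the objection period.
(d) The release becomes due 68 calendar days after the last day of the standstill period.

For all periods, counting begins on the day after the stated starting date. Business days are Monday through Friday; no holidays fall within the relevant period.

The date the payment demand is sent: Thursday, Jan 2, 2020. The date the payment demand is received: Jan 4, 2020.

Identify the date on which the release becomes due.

Jun 6, 2020

The last day of the payment period: 15 calendar days after Jan 4, 2020 is Jan 19, 2020.
The last day of the objection period: Jan 19, 2020 + 60 days = Mar 19, 2020.
The last day of the standstill period: counting 7 business days from Thursday, Mar 19, 2020 (Mar 20, Mar 23, Mar 24, Mar 25, Mar 26, Mar 27, Mar 30, skipping weekends) reaches Monday, Mar 30, 2020.
Adding 68 calendar days to Mar 30, 2020 gives Jun 6, 2020, which is the date on which the release becomes due.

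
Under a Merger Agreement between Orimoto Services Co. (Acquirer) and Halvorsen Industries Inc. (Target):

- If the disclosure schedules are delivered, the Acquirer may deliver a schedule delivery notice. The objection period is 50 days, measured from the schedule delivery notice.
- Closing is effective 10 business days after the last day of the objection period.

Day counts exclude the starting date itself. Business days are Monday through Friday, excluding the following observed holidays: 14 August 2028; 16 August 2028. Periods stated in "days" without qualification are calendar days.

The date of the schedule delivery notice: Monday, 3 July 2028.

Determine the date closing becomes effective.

5 September 2028

Adding 50 calendar days to 3 July 2028 gives 22 August 2028, which is the last day of the objection period.
The date closing becomes effective: 10 business days after Tuesday, 22 August 2028, skipping weekends — Aug 23, Aug 24, Aug 25, Aug 28, Aug 29, Aug 30, Aug 31, Sep 1, Sep 4, Sep 5 — lands on Tuesday, 5 September 2028.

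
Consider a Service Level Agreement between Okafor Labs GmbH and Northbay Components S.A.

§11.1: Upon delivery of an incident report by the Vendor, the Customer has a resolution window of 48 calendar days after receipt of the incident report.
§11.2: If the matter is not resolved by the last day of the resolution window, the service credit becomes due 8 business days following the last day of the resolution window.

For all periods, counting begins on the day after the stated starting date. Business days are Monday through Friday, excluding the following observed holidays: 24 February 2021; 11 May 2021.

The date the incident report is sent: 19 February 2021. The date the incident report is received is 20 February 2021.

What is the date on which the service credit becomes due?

The last day of the resolution window: 20 February 2021 + 48 days = 9 April 2021.
The date on which the service credit becomes due: 8 business days after Friday, 9 April 2021, skipping weekends — Apr 12, Apr 13, Apr 14, Apr 15, Apr 16, Apr 19, Apr 20, Apr 21 — lands on Wednesday, 21 April 2021.

21 April 2021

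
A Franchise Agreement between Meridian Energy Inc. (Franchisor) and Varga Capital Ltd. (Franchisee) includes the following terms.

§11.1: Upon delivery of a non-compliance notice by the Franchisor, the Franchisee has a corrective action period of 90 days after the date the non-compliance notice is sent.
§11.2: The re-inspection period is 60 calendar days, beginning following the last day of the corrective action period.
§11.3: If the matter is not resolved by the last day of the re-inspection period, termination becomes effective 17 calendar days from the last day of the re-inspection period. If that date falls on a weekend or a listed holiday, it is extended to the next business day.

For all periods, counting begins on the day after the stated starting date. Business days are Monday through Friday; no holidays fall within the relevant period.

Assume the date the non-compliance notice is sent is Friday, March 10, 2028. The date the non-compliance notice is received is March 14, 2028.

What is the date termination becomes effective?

August 24, 2028

The last day of the corrective action period: March 10, 2028 + 90 days = June 8, 2028.
The last day of the re-inspection period: 60 calendar days after June 8, 2028 is August 7, 2028.
Adding 17 calendar days to August 7, 2028 gives August 24, 2028, which is the date termination becomes effective. August 24, 2028 is a Thursday, so no roll-forward applies.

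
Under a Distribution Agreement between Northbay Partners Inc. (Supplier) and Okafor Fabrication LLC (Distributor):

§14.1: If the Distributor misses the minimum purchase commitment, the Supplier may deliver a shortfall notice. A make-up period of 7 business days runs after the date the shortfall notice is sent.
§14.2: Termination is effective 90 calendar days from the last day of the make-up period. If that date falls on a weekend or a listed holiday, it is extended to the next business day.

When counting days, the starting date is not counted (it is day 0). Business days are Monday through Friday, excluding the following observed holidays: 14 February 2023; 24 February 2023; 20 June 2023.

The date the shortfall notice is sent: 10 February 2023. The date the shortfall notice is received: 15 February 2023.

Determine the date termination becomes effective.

The last day of the make-up period: 7 business days after Friday, 10 February 2023, skipping weekends and the listed holiday on Feb 14 — Feb 13, Feb 15, Feb 16, Feb 17, Feb 20, Feb 21, Feb 22 — lands on Wednesday, 22 February 2023.
Adding 90 calendar days to 22 February 2023 gives 23 May 2023, which is the date termination becomes effective. 23 May 2023 is a Tuesday and is not a listed holiday, so no roll-forward applies.

23 May 2023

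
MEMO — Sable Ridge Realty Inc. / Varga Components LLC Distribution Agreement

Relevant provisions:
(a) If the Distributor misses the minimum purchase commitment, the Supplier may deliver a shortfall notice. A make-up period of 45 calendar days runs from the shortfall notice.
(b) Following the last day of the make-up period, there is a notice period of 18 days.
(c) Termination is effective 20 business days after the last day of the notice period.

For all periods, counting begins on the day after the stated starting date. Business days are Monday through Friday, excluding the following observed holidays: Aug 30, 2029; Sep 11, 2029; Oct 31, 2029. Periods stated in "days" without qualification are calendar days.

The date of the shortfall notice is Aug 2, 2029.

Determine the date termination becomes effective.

Nov 2, 2029

The last day of the make-up period: Aug 2, 2029 + 45 days = Sep 16, 2029.
The last day of the notice period: Sep 16, 2029 + 18 days = Oct 4, 2029.
The date termination becomes effective: 20 business days after Thursday, Oct 4, 2029, skipping weekends and the listed holiday on Oct 31 — Oct 5, Oct 8, Oct 9, Oct 10, …, Oct 30, Nov 1, Nov 2 — lands on Friday, Nov 2, 2029.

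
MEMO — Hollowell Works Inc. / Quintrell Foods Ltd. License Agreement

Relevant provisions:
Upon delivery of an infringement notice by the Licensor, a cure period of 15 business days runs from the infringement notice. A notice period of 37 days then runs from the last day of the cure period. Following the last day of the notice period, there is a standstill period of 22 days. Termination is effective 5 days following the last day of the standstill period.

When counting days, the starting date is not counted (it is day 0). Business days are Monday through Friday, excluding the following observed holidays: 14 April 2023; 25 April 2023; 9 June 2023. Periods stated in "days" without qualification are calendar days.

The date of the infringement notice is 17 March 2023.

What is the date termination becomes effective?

10 June 2023

From Friday, 17 March 2023, 15 business days (Mar 20, Mar 21, Mar 22, Mar 23, …, Apr 5, Apr 6, Apr 7, skipping weekends) brings us to Friday, 7 April 2023, which is the last day of the cure period.
The last day of the notice period: 37 calendar days after 7 April 2023 is 14 May 2023.
Adding 22 calendar days to 14 May 2023 gives 5 June 2023, which is the last day of the standstill period.
The date termination becomes effective: 5 June 2023 + 5 days = 10 June 2023.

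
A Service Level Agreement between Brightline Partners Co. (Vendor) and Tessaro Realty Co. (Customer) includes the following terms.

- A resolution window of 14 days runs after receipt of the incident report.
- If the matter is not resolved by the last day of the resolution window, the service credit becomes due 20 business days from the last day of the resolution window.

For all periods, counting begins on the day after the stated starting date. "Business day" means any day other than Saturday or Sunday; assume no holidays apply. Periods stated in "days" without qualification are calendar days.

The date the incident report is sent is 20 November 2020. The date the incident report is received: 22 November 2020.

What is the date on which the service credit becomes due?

Adding 14 calendar days to 22 November 2020 gives 6 December 2020, which is the last day of the resolution window.
From Sunday, 6 December 2020, 20 business days (Dec 7, Dec 8, Dec 9, Dec 10, …, Dec 30, Dec 31, Jan 1, skipping weekends) brings us to Friday, 1 January 2021, which is the date on which the service credit becomes due.

1 January 2021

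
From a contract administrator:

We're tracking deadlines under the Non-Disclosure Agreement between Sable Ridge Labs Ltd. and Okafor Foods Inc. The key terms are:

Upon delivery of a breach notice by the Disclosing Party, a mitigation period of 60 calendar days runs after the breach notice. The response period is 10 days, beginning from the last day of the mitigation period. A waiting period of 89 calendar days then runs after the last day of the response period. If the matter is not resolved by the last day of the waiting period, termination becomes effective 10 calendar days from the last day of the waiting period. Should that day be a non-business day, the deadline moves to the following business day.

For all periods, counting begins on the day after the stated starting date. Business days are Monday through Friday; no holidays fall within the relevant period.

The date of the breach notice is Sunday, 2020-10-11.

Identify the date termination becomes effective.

The last day of the mitigation period: 2020-10-11 + 60 days = 2020-12-10.
The last day of the response period: 10 calendar days after 2020-12-10 is 2020-12-20.
The last day of the waiting period: 2020-12-20 + 89 days = 2021-03-19.
Adding 10 calendar days to 2021-03-19 gives 2021-03-29, which is the date termination becomes effective. 2021-03-29 is a Monday, so no roll-forward applies.

2021-03-29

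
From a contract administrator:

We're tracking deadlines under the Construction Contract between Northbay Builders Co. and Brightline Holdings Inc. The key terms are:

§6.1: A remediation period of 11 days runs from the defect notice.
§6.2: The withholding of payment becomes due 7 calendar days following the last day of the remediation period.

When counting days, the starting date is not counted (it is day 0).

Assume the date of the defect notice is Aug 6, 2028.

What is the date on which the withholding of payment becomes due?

The last day of the remediation period: 11 calendar days after Aug 6, 2028 is Aug 17, 2028.
The date on which the withholding of payment becomes due: 7 calendar days after Aug 17, 2028 is Aug 24, 2028.

Aug 24, 2028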